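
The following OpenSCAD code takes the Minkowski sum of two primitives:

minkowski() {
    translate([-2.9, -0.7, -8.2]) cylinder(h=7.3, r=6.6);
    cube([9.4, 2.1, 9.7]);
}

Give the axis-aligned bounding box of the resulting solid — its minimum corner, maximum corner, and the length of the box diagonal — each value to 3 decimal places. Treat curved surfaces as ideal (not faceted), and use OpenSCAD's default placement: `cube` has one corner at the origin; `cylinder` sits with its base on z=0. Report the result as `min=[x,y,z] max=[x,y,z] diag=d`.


A = translate([-2.9, -0.7, -8.2]) cylinder(h=7.3, r=6.6) → bbox [-9.5,-7.3,-8.2] .. [3.7,5.9,-0.9]
B = cube([9.4, 2.1, 9.7]) → bbox [0,0,0] .. [9.4,2.1,9.7]
lo = A.lo+B.lo = [-9.5+0, -7.3+0, -8.2+0] = [-9.500,-7.300,-8.200]
hi = A.hi+B.hi = [3.7+9.4, 5.9+2.1, -0.9+9.7] = [13.100,8.000,8.800]
diag = √(22.6²+15.3²+17²) = √1033.85 = 32.154

min=[-9.500,-7.300,-8.200] max=[13.100,8.000,8.800] diag=32.154


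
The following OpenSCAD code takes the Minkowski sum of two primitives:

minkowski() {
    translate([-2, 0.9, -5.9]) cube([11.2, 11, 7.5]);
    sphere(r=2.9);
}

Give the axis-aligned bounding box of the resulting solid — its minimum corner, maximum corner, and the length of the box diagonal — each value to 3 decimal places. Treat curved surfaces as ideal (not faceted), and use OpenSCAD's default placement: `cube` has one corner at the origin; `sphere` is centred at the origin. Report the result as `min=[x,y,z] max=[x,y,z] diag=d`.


min=[-4.900,-2.000,-8.800] max=[12.100,14.800,4.500] diag=27.352

A = translate([-2, 0.9, -5.9]) cube([11.2, 11, 7.5]) → bbox [-2,0.9,-5.9] .. [9.2,11.9,1.6]
B = sphere(r=2.9) → bbox [-2.9,-2.9,-2.9] .. [2.9,2.9,2.9]
lo = A.lo+B.lo = [-2-2.9, 0.9-2.9, -5.9-2.9] = [-4.900,-2.000,-8.800]
hi = A.hi+B.hi = [9.2+2.9, 11.9+2.9, 1.6+2.9] = [12.100,14.800,4.500]
diag = √(17²+16.8²+13.3²) = √748.13 = 27.352


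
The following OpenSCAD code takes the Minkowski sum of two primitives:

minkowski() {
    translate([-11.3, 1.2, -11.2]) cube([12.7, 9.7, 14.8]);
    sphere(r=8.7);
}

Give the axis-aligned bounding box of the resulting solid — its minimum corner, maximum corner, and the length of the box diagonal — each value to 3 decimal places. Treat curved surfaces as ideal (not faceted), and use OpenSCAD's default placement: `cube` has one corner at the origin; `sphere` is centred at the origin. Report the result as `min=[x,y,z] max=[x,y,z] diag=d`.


min=[-20.000,-7.500,-19.900] max=[10.100,19.600,12.300] diag=51.742

A = translate([-11.3, 1.2, -11.2]) cube([12.7, 9.7, 14.8]) → bbox [-11.3,1.2,-11.2] .. [1.4,10.9,3.6]
B = sphere(r=8.7) → bbox [-8.7,-8.7,-8.7] .. [8.7,8.7,8.7]
lo = A.lo+B.lo = [-11.3-8.7, 1.2-8.7, -11.2-8.7] = [-20.000,-7.500,-19.900]
hi = A.hi+B.hi = [1.4+8.7, 10.9+8.7, 3.6+8.7] = [10.100,19.600,12.300]
diag = √(30.1²+27.1²+32.2²) = √2677.26 = 51.742


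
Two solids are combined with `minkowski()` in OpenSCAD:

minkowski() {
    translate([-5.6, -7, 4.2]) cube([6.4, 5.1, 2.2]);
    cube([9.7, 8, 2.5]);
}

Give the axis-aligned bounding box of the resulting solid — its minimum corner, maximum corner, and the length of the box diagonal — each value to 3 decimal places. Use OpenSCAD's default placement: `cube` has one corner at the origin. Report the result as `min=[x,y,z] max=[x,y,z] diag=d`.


A = translate([-5.6, -7, 4.2]) cube([6.4, 5.1, 2.2]) → bbox [-5.6,-7,4.2] .. [0.8,-1.9,6.4]
B = cube([9.7, 8, 2.5]) → bbox [0,0,0] .. [9.7,8,2.5]
lo = A.lo+B.lo = [-5.6+0, -7+0, 4.2+0] = [-5.600,-7.000,4.200]
hi = A.hi+B.hi = [0.8+9.7, -1.9+8, 6.4+2.5] = [10.500,6.100,8.900]
diag = √(16.1²+13.1²+4.7²) = √452.91 = 21.282

min=[-5.600,-7.000,4.200] max=[10.500,6.100,8.900] diag=21.282


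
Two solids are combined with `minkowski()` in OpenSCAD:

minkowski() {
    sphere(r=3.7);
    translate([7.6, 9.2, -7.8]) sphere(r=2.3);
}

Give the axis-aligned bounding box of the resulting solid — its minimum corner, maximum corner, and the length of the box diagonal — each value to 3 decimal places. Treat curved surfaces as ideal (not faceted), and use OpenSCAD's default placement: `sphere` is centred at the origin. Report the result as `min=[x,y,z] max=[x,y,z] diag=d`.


min=[1.600,3.200,-13.800] max=[13.600,15.200,-1.800] diag=20.785

A = translate([7.6, 9.2, -7.8]) sphere(r=2.3) → bbox [5.3,6.9,-10.1] .. [9.9,11.5,-5.5]
B = sphere(r=3.7) → bbox [-3.7,-3.7,-3.7] .. [3.7,3.7,3.7]
lo = A.lo+B.lo = [5.3-3.7, 6.9-3.7, -10.1-3.7] = [1.600,3.200,-13.800]
hi = A.hi+B.hi = [9.9+3.7, 11.5+3.7, -5.5+3.7] = [13.600,15.200,-1.800]
diag = √(12²+12²+12²) = √432 = 20.785


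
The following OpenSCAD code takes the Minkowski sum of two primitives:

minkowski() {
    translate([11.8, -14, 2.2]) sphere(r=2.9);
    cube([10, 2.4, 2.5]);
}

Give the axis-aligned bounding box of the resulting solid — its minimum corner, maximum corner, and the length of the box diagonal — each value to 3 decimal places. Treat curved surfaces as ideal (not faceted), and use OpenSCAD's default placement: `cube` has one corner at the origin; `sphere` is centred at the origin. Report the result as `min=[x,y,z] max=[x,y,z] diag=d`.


min=[8.900,-16.900,-0.700] max=[24.700,-8.700,7.600] diag=19.641

A = translate([11.8, -14, 2.2]) sphere(r=2.9) → bbox [8.9,-16.9,-0.7] .. [14.7,-11.1,5.1]
B = cube([10, 2.4, 2.5]) → bbox [0,0,0] .. [10,2.4,2.5]
lo = A.lo+B.lo = [8.9+0, -16.9+0, -0.7+0] = [8.900,-16.900,-0.700]
hi = A.hi+B.hi = [14.7+10, -11.1+2.4, 5.1+2.5] = [24.700,-8.700,7.600]
diag = √(15.8²+8.2²+8.3²) = √385.77 = 19.641


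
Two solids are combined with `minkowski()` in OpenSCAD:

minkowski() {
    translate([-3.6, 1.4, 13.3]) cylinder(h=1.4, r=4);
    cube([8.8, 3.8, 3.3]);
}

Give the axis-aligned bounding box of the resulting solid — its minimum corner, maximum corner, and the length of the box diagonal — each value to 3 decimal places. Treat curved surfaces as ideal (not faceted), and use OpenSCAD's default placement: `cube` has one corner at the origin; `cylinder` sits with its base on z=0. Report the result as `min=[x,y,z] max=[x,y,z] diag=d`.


min=[-7.600,-2.600,13.300] max=[9.200,9.200,18.000] diag=21.061

A = translate([-3.6, 1.4, 13.3]) cylinder(h=1.4, r=4) → bbox [-7.6,-2.6,13.3] .. [0.4,5.4,14.7]
B = cube([8.8, 3.8, 3.3]) → bbox [0,0,0] .. [8.8,3.8,3.3]
lo = A.lo+B.lo = [-7.6+0, -2.6+0, 13.3+0] = [-7.600,-2.600,13.300]
hi = A.hi+B.hi = [0.4+8.8, 5.4+3.8, 14.7+3.3] = [9.200,9.200,18.000]
diag = √(16.8²+11.8²+4.7²) = √443.57 = 21.061


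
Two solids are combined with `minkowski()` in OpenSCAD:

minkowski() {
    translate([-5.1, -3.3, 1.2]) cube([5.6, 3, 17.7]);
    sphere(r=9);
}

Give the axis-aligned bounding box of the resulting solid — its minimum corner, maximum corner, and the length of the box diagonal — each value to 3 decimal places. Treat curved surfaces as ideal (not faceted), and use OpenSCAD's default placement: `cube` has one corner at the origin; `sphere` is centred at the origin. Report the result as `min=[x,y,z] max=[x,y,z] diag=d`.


min=[-14.100,-12.300,-7.800] max=[9.500,8.700,27.900] diag=47.670

A = translate([-5.1, -3.3, 1.2]) cube([5.6, 3, 17.7]) → bbox [-5.1,-3.3,1.2] .. [0.5,-0.3,18.9]
B = sphere(r=9) → bbox [-9,-9,-9] .. [9,9,9]
lo = A.lo+B.lo = [-5.1-9, -3.3-9, 1.2-9] = [-14.100,-12.300,-7.800]
hi = A.hi+B.hi = [0.5+9, -0.3+9, 18.9+9] = [9.500,8.700,27.900]
diag = √(23.6²+21²+35.7²) = √2272.45 = 47.670


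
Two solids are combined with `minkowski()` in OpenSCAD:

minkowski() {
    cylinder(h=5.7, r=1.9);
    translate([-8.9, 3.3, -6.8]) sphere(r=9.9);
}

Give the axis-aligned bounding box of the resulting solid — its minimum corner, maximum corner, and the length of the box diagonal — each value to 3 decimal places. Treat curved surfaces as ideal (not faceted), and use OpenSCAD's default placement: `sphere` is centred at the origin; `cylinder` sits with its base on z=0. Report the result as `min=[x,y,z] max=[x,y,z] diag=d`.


A = translate([-8.9, 3.3, -6.8]) sphere(r=9.9) → bbox [-18.8,-6.6,-16.7] .. [1,13.2,3.1]
B = cylinder(h=5.7, r=1.9) → bbox [-1.9,-1.9,0] .. [1.9,1.9,5.7]
lo = A.lo+B.lo = [-18.8-1.9, -6.6-1.9, -16.7+0] = [-20.700,-8.500,-16.700]
hi = A.hi+B.hi = [1+1.9, 13.2+1.9, 3.1+5.7] = [2.900,15.100,8.800]
diag = √(23.6²+23.6²+25.5²) = √1764.17 = 42.002

min=[-20.700,-8.500,-16.700] max=[2.900,15.100,8.800] diag=42.002


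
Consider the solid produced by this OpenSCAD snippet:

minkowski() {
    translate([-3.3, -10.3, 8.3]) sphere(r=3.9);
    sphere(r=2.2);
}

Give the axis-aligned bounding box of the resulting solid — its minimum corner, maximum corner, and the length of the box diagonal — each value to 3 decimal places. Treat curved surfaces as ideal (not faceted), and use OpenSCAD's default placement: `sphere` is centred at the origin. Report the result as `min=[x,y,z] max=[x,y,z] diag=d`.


min=[-9.400,-16.400,2.200] max=[2.800,-4.200,14.400] diag=21.131

A = translate([-3.3, -10.3, 8.3]) sphere(r=3.9) → bbox [-7.2,-14.2,4.4] .. [0.6,-6.4,12.2]
B = sphere(r=2.2) → bbox [-2.2,-2.2,-2.2] .. [2.2,2.2,2.2]
lo = A.lo+B.lo = [-7.2-2.2, -14.2-2.2, 4.4-2.2] = [-9.400,-16.400,2.200]
hi = A.hi+B.hi = [0.6+2.2, -6.4+2.2, 12.2+2.2] = [2.800,-4.200,14.400]
diag = √(12.2²+12.2²+12.2²) = √446.52 = 21.131


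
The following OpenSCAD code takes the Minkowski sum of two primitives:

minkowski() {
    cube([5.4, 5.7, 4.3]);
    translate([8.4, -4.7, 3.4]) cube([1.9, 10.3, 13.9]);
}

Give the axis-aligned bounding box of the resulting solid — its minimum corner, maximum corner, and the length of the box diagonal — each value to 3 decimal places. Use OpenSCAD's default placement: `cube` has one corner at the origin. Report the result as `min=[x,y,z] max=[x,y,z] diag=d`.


A = translate([8.4, -4.7, 3.4]) cube([1.9, 10.3, 13.9]) → bbox [8.4,-4.7,3.4] .. [10.3,5.6,17.3]
B = cube([5.4, 5.7, 4.3]) → bbox [0,0,0] .. [5.4,5.7,4.3]
lo = A.lo+B.lo = [8.4+0, -4.7+0, 3.4+0] = [8.400,-4.700,3.400]
hi = A.hi+B.hi = [10.3+5.4, 5.6+5.7, 17.3+4.3] = [15.700,11.300,21.600]
diag = √(7.3²+16²+18.2²) = √640.53 = 25.309

min=[8.400,-4.700,3.400] max=[15.700,11.300,21.600] diag=25.309


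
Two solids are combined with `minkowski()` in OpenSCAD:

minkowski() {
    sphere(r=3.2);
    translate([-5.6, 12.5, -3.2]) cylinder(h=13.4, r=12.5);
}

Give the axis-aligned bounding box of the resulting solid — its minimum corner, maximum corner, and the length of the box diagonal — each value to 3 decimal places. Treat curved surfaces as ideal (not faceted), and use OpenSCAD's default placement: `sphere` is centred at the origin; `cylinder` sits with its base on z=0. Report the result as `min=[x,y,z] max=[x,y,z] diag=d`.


min=[-21.300,-3.200,-6.400] max=[10.100,28.200,13.400] diag=48.621

A = translate([-5.6, 12.5, -3.2]) cylinder(h=13.4, r=12.5) → bbox [-18.1,0,-3.2] .. [6.9,25,10.2]
B = sphere(r=3.2) → bbox [-3.2,-3.2,-3.2] .. [3.2,3.2,3.2]
lo = A.lo+B.lo = [-18.1-3.2, 0-3.2, -3.2-3.2] = [-21.300,-3.200,-6.400]
hi = A.hi+B.hi = [6.9+3.2, 25+3.2, 10.2+3.2] = [10.100,28.200,13.400]
diag = √(31.4²+31.4²+19.8²) = √2363.96 = 48.621


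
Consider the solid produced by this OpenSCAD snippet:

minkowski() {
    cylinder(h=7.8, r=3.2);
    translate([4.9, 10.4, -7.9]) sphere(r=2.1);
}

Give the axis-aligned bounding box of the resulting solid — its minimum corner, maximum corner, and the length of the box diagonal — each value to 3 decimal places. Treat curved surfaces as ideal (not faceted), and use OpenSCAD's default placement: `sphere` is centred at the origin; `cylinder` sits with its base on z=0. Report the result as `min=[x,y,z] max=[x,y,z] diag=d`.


min=[-0.400,5.100,-10.000] max=[10.200,15.700,2.000] diag=19.202

A = translate([4.9, 10.4, -7.9]) sphere(r=2.1) → bbox [2.8,8.3,-10] .. [7,12.5,-5.8]
B = cylinder(h=7.8, r=3.2) → bbox [-3.2,-3.2,0] .. [3.2,3.2,7.8]
lo = A.lo+B.lo = [2.8-3.2, 8.3-3.2, -10+0] = [-0.400,5.100,-10.000]
hi = A.hi+B.hi = [7+3.2, 12.5+3.2, -5.8+7.8] = [10.200,15.700,2.000]
diag = √(10.6²+10.6²+12²) = √368.72 = 19.202


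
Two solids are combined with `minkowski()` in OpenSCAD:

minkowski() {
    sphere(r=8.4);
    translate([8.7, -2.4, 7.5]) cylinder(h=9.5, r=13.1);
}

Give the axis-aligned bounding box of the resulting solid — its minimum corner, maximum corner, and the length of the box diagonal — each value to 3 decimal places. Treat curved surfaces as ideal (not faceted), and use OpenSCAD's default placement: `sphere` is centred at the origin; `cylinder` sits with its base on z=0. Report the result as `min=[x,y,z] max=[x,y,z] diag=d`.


min=[-12.800,-23.900,-0.900] max=[30.200,19.100,25.400] diag=66.255

A = translate([8.7, -2.4, 7.5]) cylinder(h=9.5, r=13.1) → bbox [-4.4,-15.5,7.5] .. [21.8,10.7,17]
B = sphere(r=8.4) → bbox [-8.4,-8.4,-8.4] .. [8.4,8.4,8.4]
lo = A.lo+B.lo = [-4.4-8.4, -15.5-8.4, 7.5-8.4] = [-12.800,-23.900,-0.900]
hi = A.hi+B.hi = [21.8+8.4, 10.7+8.4, 17+8.4] = [30.200,19.100,25.400]
diag = √(43²+43²+26.3²) = √4389.69 = 66.255


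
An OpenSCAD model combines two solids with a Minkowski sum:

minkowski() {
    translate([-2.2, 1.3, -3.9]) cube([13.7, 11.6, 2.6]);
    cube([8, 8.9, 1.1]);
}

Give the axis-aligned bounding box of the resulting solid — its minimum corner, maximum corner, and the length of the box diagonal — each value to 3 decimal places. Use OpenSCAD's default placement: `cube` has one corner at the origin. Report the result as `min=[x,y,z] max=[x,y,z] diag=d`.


min=[-2.200,1.300,-3.900] max=[19.500,21.800,-0.200] diag=30.080

A = translate([-2.2, 1.3, -3.9]) cube([13.7, 11.6, 2.6]) → bbox [-2.2,1.3,-3.9] .. [11.5,12.9,-1.3]
B = cube([8, 8.9, 1.1]) → bbox [0,0,0] .. [8,8.9,1.1]
lo = A.lo+B.lo = [-2.2+0, 1.3+0, -3.9+0] = [-2.200,1.300,-3.900]
hi = A.hi+B.hi = [11.5+8, 12.9+8.9, -1.3+1.1] = [19.500,21.800,-0.200]
diag = √(21.7²+20.5²+3.7²) = √904.83 = 30.080


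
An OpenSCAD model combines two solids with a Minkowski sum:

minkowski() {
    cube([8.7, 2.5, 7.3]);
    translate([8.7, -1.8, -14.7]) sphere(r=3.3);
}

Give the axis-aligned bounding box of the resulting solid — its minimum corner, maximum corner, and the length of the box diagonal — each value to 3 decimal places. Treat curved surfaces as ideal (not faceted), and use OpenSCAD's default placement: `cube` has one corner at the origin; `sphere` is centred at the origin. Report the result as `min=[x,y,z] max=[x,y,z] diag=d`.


min=[5.400,-5.100,-18.000] max=[20.700,4.000,-4.100] diag=22.586

A = translate([8.7, -1.8, -14.7]) sphere(r=3.3) → bbox [5.4,-5.1,-18] .. [12,1.5,-11.4]
B = cube([8.7, 2.5, 7.3]) → bbox [0,0,0] .. [8.7,2.5,7.3]
lo = A.lo+B.lo = [5.4+0, -5.1+0, -18+0] = [5.400,-5.100,-18.000]
hi = A.hi+B.hi = [12+8.7, 1.5+2.5, -11.4+7.3] = [20.700,4.000,-4.100]
diag = √(15.3²+9.1²+13.9²) = √510.11 = 22.586


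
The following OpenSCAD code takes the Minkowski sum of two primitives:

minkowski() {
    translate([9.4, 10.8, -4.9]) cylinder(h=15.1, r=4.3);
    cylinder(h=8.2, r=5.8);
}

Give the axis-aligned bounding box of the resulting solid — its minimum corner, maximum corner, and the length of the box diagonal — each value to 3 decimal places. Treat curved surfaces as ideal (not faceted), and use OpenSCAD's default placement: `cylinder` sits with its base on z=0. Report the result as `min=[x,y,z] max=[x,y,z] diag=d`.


min=[-0.700,0.700,-4.900] max=[19.500,20.900,18.400] diag=36.864

A = translate([9.4, 10.8, -4.9]) cylinder(h=15.1, r=4.3) → bbox [5.1,6.5,-4.9] .. [13.7,15.1,10.2]
B = cylinder(h=8.2, r=5.8) → bbox [-5.8,-5.8,0] .. [5.8,5.8,8.2]
lo = A.lo+B.lo = [5.1-5.8, 6.5-5.8, -4.9+0] = [-0.700,0.700,-4.900]
hi = A.hi+B.hi = [13.7+5.8, 15.1+5.8, 10.2+8.2] = [19.500,20.900,18.400]
diag = √(20.2²+20.2²+23.3²) = √1358.97 = 36.864


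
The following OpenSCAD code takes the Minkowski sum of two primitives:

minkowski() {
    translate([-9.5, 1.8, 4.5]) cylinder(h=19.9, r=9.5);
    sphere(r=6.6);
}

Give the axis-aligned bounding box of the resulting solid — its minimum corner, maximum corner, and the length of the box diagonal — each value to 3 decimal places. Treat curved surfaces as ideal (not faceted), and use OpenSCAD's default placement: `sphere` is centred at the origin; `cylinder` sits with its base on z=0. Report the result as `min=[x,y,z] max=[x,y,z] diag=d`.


min=[-25.600,-14.300,-2.100] max=[6.600,17.900,31.000] diag=56.296

A = translate([-9.5, 1.8, 4.5]) cylinder(h=19.9, r=9.5) → bbox [-19,-7.7,4.5] .. [0,11.3,24.4]
B = sphere(r=6.6) → bbox [-6.6,-6.6,-6.6] .. [6.6,6.6,6.6]
lo = A.lo+B.lo = [-19-6.6, -7.7-6.6, 4.5-6.6] = [-25.600,-14.300,-2.100]
hi = A.hi+B.hi = [0+6.6, 11.3+6.6, 24.4+6.6] = [6.600,17.900,31.000]
diag = √(32.2²+32.2²+33.1²) = √3169.29 = 56.296


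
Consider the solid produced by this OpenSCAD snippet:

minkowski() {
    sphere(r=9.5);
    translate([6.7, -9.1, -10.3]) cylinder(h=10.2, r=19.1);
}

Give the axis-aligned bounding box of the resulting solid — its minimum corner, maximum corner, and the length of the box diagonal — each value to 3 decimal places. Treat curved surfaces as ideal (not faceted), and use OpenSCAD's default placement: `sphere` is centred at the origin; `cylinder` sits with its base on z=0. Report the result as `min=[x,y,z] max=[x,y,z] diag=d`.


min=[-21.900,-37.700,-19.800] max=[35.300,19.500,9.400] diag=86.002

A = translate([6.7, -9.1, -10.3]) cylinder(h=10.2, r=19.1) → bbox [-12.4,-28.2,-10.3] .. [25.8,10,-0.1]
B = sphere(r=9.5) → bbox [-9.5,-9.5,-9.5] .. [9.5,9.5,9.5]
lo = A.lo+B.lo = [-12.4-9.5, -28.2-9.5, -10.3-9.5] = [-21.900,-37.700,-19.800]
hi = A.hi+B.hi = [25.8+9.5, 10+9.5, -0.1+9.5] = [35.300,19.500,9.400]
diag = √(57.2²+57.2²+29.2²) = √7396.32 = 86.002


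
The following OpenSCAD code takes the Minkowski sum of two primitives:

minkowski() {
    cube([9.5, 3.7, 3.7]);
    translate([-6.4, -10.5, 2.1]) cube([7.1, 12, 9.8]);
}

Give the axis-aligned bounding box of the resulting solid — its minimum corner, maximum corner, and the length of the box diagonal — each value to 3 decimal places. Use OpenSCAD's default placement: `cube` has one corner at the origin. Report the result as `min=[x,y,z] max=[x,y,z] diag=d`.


min=[-6.400,-10.500,2.100] max=[10.200,5.200,15.600] diag=26.539

A = translate([-6.4, -10.5, 2.1]) cube([7.1, 12, 9.8]) → bbox [-6.4,-10.5,2.1] .. [0.7,1.5,11.9]
B = cube([9.5, 3.7, 3.7]) → bbox [0,0,0] .. [9.5,3.7,3.7]
lo = A.lo+B.lo = [-6.4+0, -10.5+0, 2.1+0] = [-6.400,-10.500,2.100]
hi = A.hi+B.hi = [0.7+9.5, 1.5+3.7, 11.9+3.7] = [10.200,5.200,15.600]
diag = √(16.6²+15.7²+13.5²) = √704.3 = 26.539


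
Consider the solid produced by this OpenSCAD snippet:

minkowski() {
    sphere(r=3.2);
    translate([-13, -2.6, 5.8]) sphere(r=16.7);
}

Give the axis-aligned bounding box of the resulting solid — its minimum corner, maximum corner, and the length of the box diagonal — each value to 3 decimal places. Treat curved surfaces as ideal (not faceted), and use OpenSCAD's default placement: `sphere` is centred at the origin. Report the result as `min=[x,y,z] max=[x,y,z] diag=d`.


A = translate([-13, -2.6, 5.8]) sphere(r=16.7) → bbox [-29.7,-19.3,-10.9] .. [3.7,14.1,22.5]
B = sphere(r=3.2) → bbox [-3.2,-3.2,-3.2] .. [3.2,3.2,3.2]
lo = A.lo+B.lo = [-29.7-3.2, -19.3-3.2, -10.9-3.2] = [-32.900,-22.500,-14.100]
hi = A.hi+B.hi = [3.7+3.2, 14.1+3.2, 22.5+3.2] = [6.900,17.300,25.700]
diag = √(39.8²+39.8²+39.8²) = √4752.12 = 68.936

min=[-32.900,-22.500,-14.100] max=[6.900,17.300,25.700] diag=68.936


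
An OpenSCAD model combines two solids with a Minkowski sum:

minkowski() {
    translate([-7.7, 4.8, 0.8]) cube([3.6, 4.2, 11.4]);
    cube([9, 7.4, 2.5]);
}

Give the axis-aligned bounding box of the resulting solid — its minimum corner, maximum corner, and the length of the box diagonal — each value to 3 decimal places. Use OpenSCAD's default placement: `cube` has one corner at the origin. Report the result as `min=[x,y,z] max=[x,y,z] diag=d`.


A = translate([-7.7, 4.8, 0.8]) cube([3.6, 4.2, 11.4]) → bbox [-7.7,4.8,0.8] .. [-4.1,9,12.2]
B = cube([9, 7.4, 2.5]) → bbox [0,0,0] .. [9,7.4,2.5]
lo = A.lo+B.lo = [-7.7+0, 4.8+0, 0.8+0] = [-7.700,4.800,0.800]
hi = A.hi+B.hi = [-4.1+9, 9+7.4, 12.2+2.5] = [4.900,16.400,14.700]
diag = √(12.6²+11.6²+13.9²) = √486.53 = 22.057

min=[-7.700,4.800,0.800] max=[4.900,16.400,14.700] diag=22.057


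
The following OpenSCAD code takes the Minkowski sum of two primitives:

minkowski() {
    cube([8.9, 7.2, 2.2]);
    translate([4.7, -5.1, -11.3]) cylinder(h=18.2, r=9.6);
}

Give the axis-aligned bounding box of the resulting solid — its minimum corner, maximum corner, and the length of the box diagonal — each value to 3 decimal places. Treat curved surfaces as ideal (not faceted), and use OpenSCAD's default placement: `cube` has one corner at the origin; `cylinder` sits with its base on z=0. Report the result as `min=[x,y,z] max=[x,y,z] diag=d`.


A = translate([4.7, -5.1, -11.3]) cylinder(h=18.2, r=9.6) → bbox [-4.9,-14.7,-11.3] .. [14.3,4.5,6.9]
B = cube([8.9, 7.2, 2.2]) → bbox [0,0,0] .. [8.9,7.2,2.2]
lo = A.lo+B.lo = [-4.9+0, -14.7+0, -11.3+0] = [-4.900,-14.700,-11.300]
hi = A.hi+B.hi = [14.3+8.9, 4.5+7.2, 6.9+2.2] = [23.200,11.700,9.100]
diag = √(28.1²+26.4²+20.4²) = √1902.73 = 43.620

min=[-4.900,-14.700,-11.300] max=[23.200,11.700,9.100] diag=43.620


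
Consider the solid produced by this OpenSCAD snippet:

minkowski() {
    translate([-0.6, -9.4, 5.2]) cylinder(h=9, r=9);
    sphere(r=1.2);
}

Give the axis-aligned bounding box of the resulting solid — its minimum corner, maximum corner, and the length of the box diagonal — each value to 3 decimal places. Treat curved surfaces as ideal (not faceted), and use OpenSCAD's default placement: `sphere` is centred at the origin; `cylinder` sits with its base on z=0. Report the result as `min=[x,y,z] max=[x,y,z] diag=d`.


min=[-10.800,-19.600,4.000] max=[9.600,0.800,15.400] diag=31.021

A = translate([-0.6, -9.4, 5.2]) cylinder(h=9, r=9) → bbox [-9.6,-18.4,5.2] .. [8.4,-0.4,14.2]
B = sphere(r=1.2) → bbox [-1.2,-1.2,-1.2] .. [1.2,1.2,1.2]
lo = A.lo+B.lo = [-9.6-1.2, -18.4-1.2, 5.2-1.2] = [-10.800,-19.600,4.000]
hi = A.hi+B.hi = [8.4+1.2, -0.4+1.2, 14.2+1.2] = [9.600,0.800,15.400]
diag = √(20.4²+20.4²+11.4²) = √962.28 = 31.021


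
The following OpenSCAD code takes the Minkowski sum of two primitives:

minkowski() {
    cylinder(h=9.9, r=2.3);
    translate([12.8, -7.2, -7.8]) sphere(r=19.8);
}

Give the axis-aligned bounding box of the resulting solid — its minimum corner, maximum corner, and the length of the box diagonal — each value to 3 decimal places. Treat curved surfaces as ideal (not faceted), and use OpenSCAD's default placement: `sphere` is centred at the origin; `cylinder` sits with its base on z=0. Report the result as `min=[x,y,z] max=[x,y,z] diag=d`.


min=[-9.300,-29.300,-27.600] max=[34.900,14.900,21.900] diag=79.734

A = translate([12.8, -7.2, -7.8]) sphere(r=19.8) → bbox [-7,-27,-27.6] .. [32.6,12.6,12]
B = cylinder(h=9.9, r=2.3) → bbox [-2.3,-2.3,0] .. [2.3,2.3,9.9]
lo = A.lo+B.lo = [-7-2.3, -27-2.3, -27.6+0] = [-9.300,-29.300,-27.600]
hi = A.hi+B.hi = [32.6+2.3, 12.6+2.3, 12+9.9] = [34.900,14.900,21.900]
diag = √(44.2²+44.2²+49.5²) = √6357.53 = 79.734


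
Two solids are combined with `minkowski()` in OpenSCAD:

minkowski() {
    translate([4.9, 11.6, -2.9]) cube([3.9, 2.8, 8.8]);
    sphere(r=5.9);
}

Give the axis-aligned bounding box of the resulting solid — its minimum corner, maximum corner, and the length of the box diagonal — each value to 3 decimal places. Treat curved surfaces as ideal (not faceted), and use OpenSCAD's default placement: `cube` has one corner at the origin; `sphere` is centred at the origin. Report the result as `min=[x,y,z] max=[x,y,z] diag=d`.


A = translate([4.9, 11.6, -2.9]) cube([3.9, 2.8, 8.8]) → bbox [4.9,11.6,-2.9] .. [8.8,14.4,5.9]
B = sphere(r=5.9) → bbox [-5.9,-5.9,-5.9] .. [5.9,5.9,5.9]
lo = A.lo+B.lo = [4.9-5.9, 11.6-5.9, -2.9-5.9] = [-1.000,5.700,-8.800]
hi = A.hi+B.hi = [8.8+5.9, 14.4+5.9, 5.9+5.9] = [14.700,20.300,11.800]
diag = √(15.7²+14.6²+20.6²) = √884.01 = 29.732

min=[-1.000,5.700,-8.800] max=[14.700,20.300,11.800] diag=29.732


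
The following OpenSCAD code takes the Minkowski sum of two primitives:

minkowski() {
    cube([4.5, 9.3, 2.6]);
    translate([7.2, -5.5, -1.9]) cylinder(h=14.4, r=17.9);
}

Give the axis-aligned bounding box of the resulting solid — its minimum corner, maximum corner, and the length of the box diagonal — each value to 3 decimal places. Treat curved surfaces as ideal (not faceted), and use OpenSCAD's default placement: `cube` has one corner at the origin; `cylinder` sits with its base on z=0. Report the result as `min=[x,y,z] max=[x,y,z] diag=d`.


min=[-10.700,-23.400,-1.900] max=[29.600,21.700,15.100] diag=62.826

A = translate([7.2, -5.5, -1.9]) cylinder(h=14.4, r=17.9) → bbox [-10.7,-23.4,-1.9] .. [25.1,12.4,12.5]
B = cube([4.5, 9.3, 2.6]) → bbox [0,0,0] .. [4.5,9.3,2.6]
lo = A.lo+B.lo = [-10.7+0, -23.4+0, -1.9+0] = [-10.700,-23.400,-1.900]
hi = A.hi+B.hi = [25.1+4.5, 12.4+9.3, 12.5+2.6] = [29.600,21.700,15.100]
diag = √(40.3²+45.1²+17²) = √3947.1 = 62.826


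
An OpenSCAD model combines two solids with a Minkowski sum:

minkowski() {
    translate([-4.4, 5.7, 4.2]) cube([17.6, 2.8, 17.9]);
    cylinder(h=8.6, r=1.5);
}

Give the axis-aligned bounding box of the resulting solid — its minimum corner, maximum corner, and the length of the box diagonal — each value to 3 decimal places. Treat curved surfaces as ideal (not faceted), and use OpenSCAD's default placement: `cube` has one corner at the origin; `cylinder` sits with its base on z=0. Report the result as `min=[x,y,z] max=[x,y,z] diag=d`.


A = translate([-4.4, 5.7, 4.2]) cube([17.6, 2.8, 17.9]) → bbox [-4.4,5.7,4.2] .. [13.2,8.5,22.1]
B = cylinder(h=8.6, r=1.5) → bbox [-1.5,-1.5,0] .. [1.5,1.5,8.6]
lo = A.lo+B.lo = [-4.4-1.5, 5.7-1.5, 4.2+0] = [-5.900,4.200,4.200]
hi = A.hi+B.hi = [13.2+1.5, 8.5+1.5, 22.1+8.6] = [14.700,10.000,30.700]
diag = √(20.6²+5.8²+26.5²) = √1160.25 = 34.062

min=[-5.900,4.200,4.200] max=[14.700,10.000,30.700] diag=34.062


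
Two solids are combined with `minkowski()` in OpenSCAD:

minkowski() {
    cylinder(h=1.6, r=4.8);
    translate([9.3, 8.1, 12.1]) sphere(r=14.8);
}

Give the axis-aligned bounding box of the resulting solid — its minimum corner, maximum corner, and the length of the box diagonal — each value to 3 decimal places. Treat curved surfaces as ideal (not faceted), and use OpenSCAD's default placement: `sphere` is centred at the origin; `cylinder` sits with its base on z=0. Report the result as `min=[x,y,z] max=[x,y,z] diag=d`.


min=[-10.300,-11.500,-2.700] max=[28.900,27.700,28.500] diag=63.614

A = translate([9.3, 8.1, 12.1]) sphere(r=14.8) → bbox [-5.5,-6.7,-2.7] .. [24.1,22.9,26.9]
B = cylinder(h=1.6, r=4.8) → bbox [-4.8,-4.8,0] .. [4.8,4.8,1.6]
lo = A.lo+B.lo = [-5.5-4.8, -6.7-4.8, -2.7+0] = [-10.300,-11.500,-2.700]
hi = A.hi+B.hi = [24.1+4.8, 22.9+4.8, 26.9+1.6] = [28.900,27.700,28.500]
diag = √(39.2²+39.2²+31.2²) = √4046.72 = 63.614


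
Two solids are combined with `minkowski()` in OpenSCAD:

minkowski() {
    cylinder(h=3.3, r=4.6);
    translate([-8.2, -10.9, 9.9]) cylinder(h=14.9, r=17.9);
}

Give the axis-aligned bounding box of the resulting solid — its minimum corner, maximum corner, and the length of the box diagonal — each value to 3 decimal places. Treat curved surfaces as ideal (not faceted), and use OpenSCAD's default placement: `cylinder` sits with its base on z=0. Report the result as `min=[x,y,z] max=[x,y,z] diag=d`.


A = translate([-8.2, -10.9, 9.9]) cylinder(h=14.9, r=17.9) → bbox [-26.1,-28.8,9.9] .. [9.7,7,24.8]
B = cylinder(h=3.3, r=4.6) → bbox [-4.6,-4.6,0] .. [4.6,4.6,3.3]
lo = A.lo+B.lo = [-26.1-4.6, -28.8-4.6, 9.9+0] = [-30.700,-33.400,9.900]
hi = A.hi+B.hi = [9.7+4.6, 7+4.6, 24.8+3.3] = [14.300,11.600,28.100]
diag = √(45²+45²+18.2²) = √4381.24 = 66.191

min=[-30.700,-33.400,9.900] max=[14.300,11.600,28.100] diag=66.191


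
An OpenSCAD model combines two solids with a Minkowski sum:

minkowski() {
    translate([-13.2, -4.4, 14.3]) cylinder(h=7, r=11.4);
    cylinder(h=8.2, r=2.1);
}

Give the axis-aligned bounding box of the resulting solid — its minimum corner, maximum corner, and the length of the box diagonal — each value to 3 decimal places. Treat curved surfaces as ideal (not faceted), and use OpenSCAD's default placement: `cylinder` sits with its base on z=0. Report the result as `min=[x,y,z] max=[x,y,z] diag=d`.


A = translate([-13.2, -4.4, 14.3]) cylinder(h=7, r=11.4) → bbox [-24.6,-15.8,14.3] .. [-1.8,7,21.3]
B = cylinder(h=8.2, r=2.1) → bbox [-2.1,-2.1,0] .. [2.1,2.1,8.2]
lo = A.lo+B.lo = [-24.6-2.1, -15.8-2.1, 14.3+0] = [-26.700,-17.900,14.300]
hi = A.hi+B.hi = [-1.8+2.1, 7+2.1, 21.3+8.2] = [0.300,9.100,29.500]
diag = √(27²+27²+15.2²) = √1689.04 = 41.098

min=[-26.700,-17.900,14.300] max=[0.300,9.100,29.500] diag=41.098


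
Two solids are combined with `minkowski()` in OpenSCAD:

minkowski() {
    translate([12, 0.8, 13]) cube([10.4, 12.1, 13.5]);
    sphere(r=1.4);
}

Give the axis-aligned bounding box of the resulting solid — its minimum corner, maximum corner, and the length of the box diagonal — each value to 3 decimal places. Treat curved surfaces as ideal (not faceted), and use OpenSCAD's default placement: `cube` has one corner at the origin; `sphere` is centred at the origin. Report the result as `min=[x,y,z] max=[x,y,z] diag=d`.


A = translate([12, 0.8, 13]) cube([10.4, 12.1, 13.5]) → bbox [12,0.8,13] .. [22.4,12.9,26.5]
B = sphere(r=1.4) → bbox [-1.4,-1.4,-1.4] .. [1.4,1.4,1.4]
lo = A.lo+B.lo = [12-1.4, 0.8-1.4, 13-1.4] = [10.600,-0.600,11.600]
hi = A.hi+B.hi = [22.4+1.4, 12.9+1.4, 26.5+1.4] = [23.800,14.300,27.900]
diag = √(13.2²+14.9²+16.3²) = √661.94 = 25.728

min=[10.600,-0.600,11.600] max=[23.800,14.300,27.900] diag=25.728


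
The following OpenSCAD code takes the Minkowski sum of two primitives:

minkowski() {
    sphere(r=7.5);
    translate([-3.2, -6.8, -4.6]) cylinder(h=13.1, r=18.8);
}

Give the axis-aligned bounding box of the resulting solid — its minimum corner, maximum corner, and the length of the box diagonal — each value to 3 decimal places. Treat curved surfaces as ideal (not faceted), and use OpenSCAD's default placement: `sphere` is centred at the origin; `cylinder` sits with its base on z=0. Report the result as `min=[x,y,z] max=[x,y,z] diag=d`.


min=[-29.500,-33.100,-12.100] max=[23.100,19.500,16.000] diag=79.518

A = translate([-3.2, -6.8, -4.6]) cylinder(h=13.1, r=18.8) → bbox [-22,-25.6,-4.6] .. [15.6,12,8.5]
B = sphere(r=7.5) → bbox [-7.5,-7.5,-7.5] .. [7.5,7.5,7.5]
lo = A.lo+B.lo = [-22-7.5, -25.6-7.5, -4.6-7.5] = [-29.500,-33.100,-12.100]
hi = A.hi+B.hi = [15.6+7.5, 12+7.5, 8.5+7.5] = [23.100,19.500,16.000]
diag = √(52.6²+52.6²+28.1²) = √6323.13 = 79.518


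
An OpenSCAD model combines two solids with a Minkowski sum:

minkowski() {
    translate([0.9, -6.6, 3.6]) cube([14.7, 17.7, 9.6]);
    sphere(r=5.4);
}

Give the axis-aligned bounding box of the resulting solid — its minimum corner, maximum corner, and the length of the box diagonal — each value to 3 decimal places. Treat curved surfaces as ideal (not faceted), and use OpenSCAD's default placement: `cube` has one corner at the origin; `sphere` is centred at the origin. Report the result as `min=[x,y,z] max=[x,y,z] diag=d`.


A = translate([0.9, -6.6, 3.6]) cube([14.7, 17.7, 9.6]) → bbox [0.9,-6.6,3.6] .. [15.6,11.1,13.2]
B = sphere(r=5.4) → bbox [-5.4,-5.4,-5.4] .. [5.4,5.4,5.4]
lo = A.lo+B.lo = [0.9-5.4, -6.6-5.4, 3.6-5.4] = [-4.500,-12.000,-1.800]
hi = A.hi+B.hi = [15.6+5.4, 11.1+5.4, 13.2+5.4] = [21.000,16.500,18.600]
diag = √(25.5²+28.5²+20.4²) = √1878.66 = 43.344

min=[-4.500,-12.000,-1.800] max=[21.000,16.500,18.600] diag=43.344


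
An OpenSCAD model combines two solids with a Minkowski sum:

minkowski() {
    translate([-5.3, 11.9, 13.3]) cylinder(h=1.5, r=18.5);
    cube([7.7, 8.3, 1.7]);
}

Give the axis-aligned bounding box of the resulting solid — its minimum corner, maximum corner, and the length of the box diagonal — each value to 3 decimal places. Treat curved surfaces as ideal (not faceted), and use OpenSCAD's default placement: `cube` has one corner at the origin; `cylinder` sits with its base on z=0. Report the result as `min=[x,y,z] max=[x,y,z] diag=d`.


A = translate([-5.3, 11.9, 13.3]) cylinder(h=1.5, r=18.5) → bbox [-23.8,-6.6,13.3] .. [13.2,30.4,14.8]
B = cube([7.7, 8.3, 1.7]) → bbox [0,0,0] .. [7.7,8.3,1.7]
lo = A.lo+B.lo = [-23.8+0, -6.6+0, 13.3+0] = [-23.800,-6.600,13.300]
hi = A.hi+B.hi = [13.2+7.7, 30.4+8.3, 14.8+1.7] = [20.900,38.700,16.500]
diag = √(44.7²+45.3²+3.2²) = √4060.42 = 63.721

min=[-23.800,-6.600,13.300] max=[20.900,38.700,16.500] diag=63.721


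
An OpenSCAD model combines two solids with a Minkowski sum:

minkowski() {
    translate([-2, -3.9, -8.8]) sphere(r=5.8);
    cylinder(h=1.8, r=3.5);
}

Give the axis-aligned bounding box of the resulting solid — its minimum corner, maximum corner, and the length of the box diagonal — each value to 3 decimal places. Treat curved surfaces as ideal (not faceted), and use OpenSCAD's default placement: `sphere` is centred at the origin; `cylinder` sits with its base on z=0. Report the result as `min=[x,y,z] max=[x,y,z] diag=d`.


A = translate([-2, -3.9, -8.8]) sphere(r=5.8) → bbox [-7.8,-9.7,-14.6] .. [3.8,1.9,-3]
B = cylinder(h=1.8, r=3.5) → bbox [-3.5,-3.5,0] .. [3.5,3.5,1.8]
lo = A.lo+B.lo = [-7.8-3.5, -9.7-3.5, -14.6+0] = [-11.300,-13.200,-14.600]
hi = A.hi+B.hi = [3.8+3.5, 1.9+3.5, -3+1.8] = [7.300,5.400,-1.200]
diag = √(18.6²+18.6²+13.4²) = √871.48 = 29.521

min=[-11.300,-13.200,-14.600] max=[7.300,5.400,-1.200] diag=29.521


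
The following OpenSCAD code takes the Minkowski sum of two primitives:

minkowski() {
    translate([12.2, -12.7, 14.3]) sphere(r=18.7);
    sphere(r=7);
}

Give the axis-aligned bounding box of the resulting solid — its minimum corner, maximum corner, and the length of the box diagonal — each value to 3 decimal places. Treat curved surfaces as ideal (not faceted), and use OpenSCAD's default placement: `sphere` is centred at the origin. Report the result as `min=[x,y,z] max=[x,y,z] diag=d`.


min=[-13.500,-38.400,-11.400] max=[37.900,13.000,40.000] diag=89.027

A = translate([12.2, -12.7, 14.3]) sphere(r=18.7) → bbox [-6.5,-31.4,-4.4] .. [30.9,6,33]
B = sphere(r=7) → bbox [-7,-7,-7] .. [7,7,7]
lo = A.lo+B.lo = [-6.5-7, -31.4-7, -4.4-7] = [-13.500,-38.400,-11.400]
hi = A.hi+B.hi = [30.9+7, 6+7, 33+7] = [37.900,13.000,40.000]
diag = √(51.4²+51.4²+51.4²) = √7925.88 = 89.027


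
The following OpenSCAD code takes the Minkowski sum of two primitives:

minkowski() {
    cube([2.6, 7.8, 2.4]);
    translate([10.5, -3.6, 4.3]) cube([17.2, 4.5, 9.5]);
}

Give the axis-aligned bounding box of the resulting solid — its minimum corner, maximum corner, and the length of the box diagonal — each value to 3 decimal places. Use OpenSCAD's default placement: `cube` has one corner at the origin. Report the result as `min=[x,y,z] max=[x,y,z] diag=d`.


A = translate([10.5, -3.6, 4.3]) cube([17.2, 4.5, 9.5]) → bbox [10.5,-3.6,4.3] .. [27.7,0.9,13.8]
B = cube([2.6, 7.8, 2.4]) → bbox [0,0,0] .. [2.6,7.8,2.4]
lo = A.lo+B.lo = [10.5+0, -3.6+0, 4.3+0] = [10.500,-3.600,4.300]
hi = A.hi+B.hi = [27.7+2.6, 0.9+7.8, 13.8+2.4] = [30.300,8.700,16.200]
diag = √(19.8²+12.3²+11.9²) = √684.94 = 26.171

min=[10.500,-3.600,4.300] max=[30.300,8.700,16.200] diag=26.171


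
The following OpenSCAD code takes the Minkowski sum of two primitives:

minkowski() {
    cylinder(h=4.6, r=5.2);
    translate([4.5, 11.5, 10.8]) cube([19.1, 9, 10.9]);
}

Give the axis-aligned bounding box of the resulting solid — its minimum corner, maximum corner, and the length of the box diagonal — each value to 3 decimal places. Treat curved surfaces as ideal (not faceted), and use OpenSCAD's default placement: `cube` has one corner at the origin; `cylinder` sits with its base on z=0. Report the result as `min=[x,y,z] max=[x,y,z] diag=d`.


A = translate([4.5, 11.5, 10.8]) cube([19.1, 9, 10.9]) → bbox [4.5,11.5,10.8] .. [23.6,20.5,21.7]
B = cylinder(h=4.6, r=5.2) → bbox [-5.2,-5.2,0] .. [5.2,5.2,4.6]
lo = A.lo+B.lo = [4.5-5.2, 11.5-5.2, 10.8+0] = [-0.700,6.300,10.800]
hi = A.hi+B.hi = [23.6+5.2, 20.5+5.2, 21.7+4.6] = [28.800,25.700,26.300]
diag = √(29.5²+19.4²+15.5²) = √1486.86 = 38.560

min=[-0.700,6.300,10.800] max=[28.800,25.700,26.300] diag=38.560


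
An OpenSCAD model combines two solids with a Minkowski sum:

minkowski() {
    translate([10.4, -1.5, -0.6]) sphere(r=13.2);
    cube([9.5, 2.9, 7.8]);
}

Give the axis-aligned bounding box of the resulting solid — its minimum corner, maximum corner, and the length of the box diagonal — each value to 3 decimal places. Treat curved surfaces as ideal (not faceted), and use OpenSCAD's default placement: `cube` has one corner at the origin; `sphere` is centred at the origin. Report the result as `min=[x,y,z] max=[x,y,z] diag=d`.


A = translate([10.4, -1.5, -0.6]) sphere(r=13.2) → bbox [-2.8,-14.7,-13.8] .. [23.6,11.7,12.6]
B = cube([9.5, 2.9, 7.8]) → bbox [0,0,0] .. [9.5,2.9,7.8]
lo = A.lo+B.lo = [-2.8+0, -14.7+0, -13.8+0] = [-2.800,-14.700,-13.800]
hi = A.hi+B.hi = [23.6+9.5, 11.7+2.9, 12.6+7.8] = [33.100,14.600,20.400]
diag = √(35.9²+29.3²+34.2²) = √3316.94 = 57.593

min=[-2.800,-14.700,-13.800] max=[33.100,14.600,20.400] diag=57.593


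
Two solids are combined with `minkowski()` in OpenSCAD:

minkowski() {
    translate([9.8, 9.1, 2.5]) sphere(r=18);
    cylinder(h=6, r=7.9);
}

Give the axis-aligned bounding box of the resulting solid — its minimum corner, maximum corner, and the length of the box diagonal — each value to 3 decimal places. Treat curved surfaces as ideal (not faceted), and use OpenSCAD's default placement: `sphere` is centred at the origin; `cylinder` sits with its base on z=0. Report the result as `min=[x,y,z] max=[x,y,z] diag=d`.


A = translate([9.8, 9.1, 2.5]) sphere(r=18) → bbox [-8.2,-8.9,-15.5] .. [27.8,27.1,20.5]
B = cylinder(h=6, r=7.9) → bbox [-7.9,-7.9,0] .. [7.9,7.9,6]
lo = A.lo+B.lo = [-8.2-7.9, -8.9-7.9, -15.5+0] = [-16.100,-16.800,-15.500]
hi = A.hi+B.hi = [27.8+7.9, 27.1+7.9, 20.5+6] = [35.700,35.000,26.500]
diag = √(51.8²+51.8²+42²) = √7130.48 = 84.442

min=[-16.100,-16.800,-15.500] max=[35.700,35.000,26.500] diag=84.442


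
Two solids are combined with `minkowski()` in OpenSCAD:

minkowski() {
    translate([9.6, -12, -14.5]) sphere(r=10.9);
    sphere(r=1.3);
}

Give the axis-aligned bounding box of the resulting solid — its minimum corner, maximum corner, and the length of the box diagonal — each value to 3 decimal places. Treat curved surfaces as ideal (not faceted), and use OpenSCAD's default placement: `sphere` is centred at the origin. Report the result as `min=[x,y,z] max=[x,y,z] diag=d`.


A = translate([9.6, -12, -14.5]) sphere(r=10.9) → bbox [-1.3,-22.9,-25.4] .. [20.5,-1.1,-3.6]
B = sphere(r=1.3) → bbox [-1.3,-1.3,-1.3] .. [1.3,1.3,1.3]
lo = A.lo+B.lo = [-1.3-1.3, -22.9-1.3, -25.4-1.3] = [-2.600,-24.200,-26.700]
hi = A.hi+B.hi = [20.5+1.3, -1.1+1.3, -3.6+1.3] = [21.800,0.200,-2.300]
diag = √(24.4²+24.4²+24.4²) = √1786.08 = 42.262

min=[-2.600,-24.200,-26.700] max=[21.800,0.200,-2.300] diag=42.262


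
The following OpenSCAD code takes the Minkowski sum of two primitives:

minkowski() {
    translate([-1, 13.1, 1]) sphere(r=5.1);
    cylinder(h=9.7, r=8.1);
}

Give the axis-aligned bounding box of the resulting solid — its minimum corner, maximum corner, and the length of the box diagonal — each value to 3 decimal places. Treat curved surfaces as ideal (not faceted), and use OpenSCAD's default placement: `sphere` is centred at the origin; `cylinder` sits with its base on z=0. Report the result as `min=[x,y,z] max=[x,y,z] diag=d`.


A = translate([-1, 13.1, 1]) sphere(r=5.1) → bbox [-6.1,8,-4.1] .. [4.1,18.2,6.1]
B = cylinder(h=9.7, r=8.1) → bbox [-8.1,-8.1,0] .. [8.1,8.1,9.7]
lo = A.lo+B.lo = [-6.1-8.1, 8-8.1, -4.1+0] = [-14.200,-0.100,-4.100]
hi = A.hi+B.hi = [4.1+8.1, 18.2+8.1, 6.1+9.7] = [12.200,26.300,15.800]
diag = √(26.4²+26.4²+19.9²) = √1789.93 = 42.308

min=[-14.200,-0.100,-4.100] max=[12.200,26.300,15.800] diag=42.308
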